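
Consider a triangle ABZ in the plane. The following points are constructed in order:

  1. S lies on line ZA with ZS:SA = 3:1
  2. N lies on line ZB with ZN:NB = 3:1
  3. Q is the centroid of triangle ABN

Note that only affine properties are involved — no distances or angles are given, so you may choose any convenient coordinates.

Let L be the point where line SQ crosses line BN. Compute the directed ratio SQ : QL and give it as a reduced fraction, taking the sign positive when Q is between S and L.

Assign A = (0, 0), B = (1, 0), Z = (0, 1) — the answer is frame-independent, so this choice is without loss of generality.
1. S lies on line ZA with ZS:SA = 3:1 ⇒ S = (0, 1/4)
2. N lies on line ZB with ZN:NB = 3:1 ⇒ N = (3/4, 1/4)
3. Q is the centroid of triangle ABN ⇒ Q = (7/12, 1/12)
line SQ meets BN at L = (21/20, -1/20)
Q = S + t·(L−S) with t = 5/9, so SQ:QL = 5/9:4/9

SQ:QL = 5/4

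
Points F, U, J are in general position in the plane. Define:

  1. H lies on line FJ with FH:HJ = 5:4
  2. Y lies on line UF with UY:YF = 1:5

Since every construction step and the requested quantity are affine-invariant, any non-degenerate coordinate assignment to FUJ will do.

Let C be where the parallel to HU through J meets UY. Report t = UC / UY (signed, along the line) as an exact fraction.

Choose coordinates F = (0, 0), U = (1, 0), J = (0, 1).
1. H lies on line FJ with FH:HJ = 5:4 ⇒ H = (0, 5/9)
2. Y lies on line UF with UY:YF = 1:5 ⇒ Y = (5/6, 0)
through J parallel to HU: direction (1, -5/9); meets UY at C = (9/5, 0)
C = U + t·(Y−U) with t = -24/5

t = -24/5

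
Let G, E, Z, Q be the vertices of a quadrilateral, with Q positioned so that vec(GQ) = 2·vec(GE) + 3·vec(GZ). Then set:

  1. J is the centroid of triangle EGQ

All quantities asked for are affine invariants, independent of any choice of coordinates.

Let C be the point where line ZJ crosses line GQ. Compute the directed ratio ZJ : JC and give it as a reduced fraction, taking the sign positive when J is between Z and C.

ZJ:JC = -3

Set G = (0, 0), E = (1, 0), Z = (0, 1), Q = (2, 3); any affine frame gives the same invariant.
1. J is the centroid of triangle EGQ ⇒ J = (1, 1)
line ZJ meets GQ at C = (2/3, 1)
J = Z + t·(C−Z) with t = 3/2, so ZJ:JC = 3/2:-1/2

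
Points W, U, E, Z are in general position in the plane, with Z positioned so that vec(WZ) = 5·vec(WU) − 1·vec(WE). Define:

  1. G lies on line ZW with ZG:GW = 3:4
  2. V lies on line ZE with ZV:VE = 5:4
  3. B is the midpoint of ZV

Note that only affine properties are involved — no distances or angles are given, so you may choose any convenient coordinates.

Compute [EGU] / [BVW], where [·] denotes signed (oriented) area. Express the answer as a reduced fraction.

[EGU]:[BVW] = -162/175

Set W = (0, 0), U = (1, 0), E = (0, 1), Z = (5, -1); any affine frame gives the same invariant.
1. G lies on line ZW with ZG:GW = 3:4 ⇒ G = (20/7, -4/7)
2. V lies on line ZE with ZV:VE = 5:4 ⇒ V = (20/9, 1/9)
3. B is the midpoint of ZV ⇒ B = (65/18, -4/9)
2·[EGU] = -9/7, 2·[BVW] = 25/18
[EGU]:[BVW] = -9/7:25/18 = -162/175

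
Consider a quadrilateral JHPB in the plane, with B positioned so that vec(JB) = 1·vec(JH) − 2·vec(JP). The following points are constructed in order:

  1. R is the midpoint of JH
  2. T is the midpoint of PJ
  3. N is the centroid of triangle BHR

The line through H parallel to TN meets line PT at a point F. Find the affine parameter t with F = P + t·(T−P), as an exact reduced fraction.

Choose coordinates J = (0, 0), H = (1, 0), P = (0, 1), B = (1, -2).
1. R is the midpoint of JH ⇒ R = (1/2, 0)
2. T is the midpoint of PJ ⇒ T = (0, 1/2)
3. N is the centroid of triangle BHR ⇒ N = (5/6, -2/3)
through H parallel to TN: direction (5/6, -7/6); meets PT at F = (0, 7/5)
F = P + t·(T−P) with t = -4/5

t = -4/5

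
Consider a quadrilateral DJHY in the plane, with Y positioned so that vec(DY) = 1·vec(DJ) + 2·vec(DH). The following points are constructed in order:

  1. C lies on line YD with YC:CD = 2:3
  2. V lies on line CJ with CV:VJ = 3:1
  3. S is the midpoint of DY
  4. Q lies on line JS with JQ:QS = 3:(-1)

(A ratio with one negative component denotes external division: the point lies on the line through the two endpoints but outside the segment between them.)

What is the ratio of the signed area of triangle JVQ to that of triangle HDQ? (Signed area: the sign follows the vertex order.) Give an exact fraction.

Set D = (0, 0), J = (1, 0), H = (0, 1), Y = (1, 2); any affine frame gives the same invariant.
1. C lies on line YD with YC:CD = 2:3 ⇒ C = (3/5, 6/5)
2. V lies on line CJ with CV:VJ = 3:1 ⇒ V = (9/10, 3/10)
3. S is the midpoint of DY ⇒ S = (1/2, 1)
4. Q lies on line JS with JQ:QS = 3:(-1) ⇒ Q = (1/4, 3/2)
2·[JVQ] = 3/40, 2·[HDQ] = 1/4
[JVQ]:[HDQ] = 3/40:1/4 = 3/10

[JVQ]:[HDQ] = 3/10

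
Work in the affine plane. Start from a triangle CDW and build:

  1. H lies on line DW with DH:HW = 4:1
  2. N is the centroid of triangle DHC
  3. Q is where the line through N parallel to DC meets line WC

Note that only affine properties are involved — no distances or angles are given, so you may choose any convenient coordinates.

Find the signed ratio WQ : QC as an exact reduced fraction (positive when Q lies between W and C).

WQ:QC = 11/4

Choose coordinates C = (0, 0), D = (1, 0), W = (0, 1).
1. H lies on line DW with DH:HW = 4:1 ⇒ H = (1/5, 4/5)
2. N is the centroid of triangle DHC ⇒ N = (2/5, 4/15)
3. Q is where the line through N parallel to DC meets line WC ⇒ Q = (0, 4/15)
Q = W + t·(C−W) with t = 11/15, so WQ:QC = t:(1−t) = 11/15:4/15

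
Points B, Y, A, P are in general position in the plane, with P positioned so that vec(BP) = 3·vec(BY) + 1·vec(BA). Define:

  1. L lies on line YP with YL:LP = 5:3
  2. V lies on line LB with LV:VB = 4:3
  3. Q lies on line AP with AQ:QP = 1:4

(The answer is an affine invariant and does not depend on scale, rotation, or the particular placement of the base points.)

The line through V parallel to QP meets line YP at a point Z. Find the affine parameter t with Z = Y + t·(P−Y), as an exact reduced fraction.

Set B = (0, 0), Y = (1, 0), A = (0, 1), P = (3, 1); any affine frame gives the same invariant.
1. L lies on line YP with YL:LP = 5:3 ⇒ L = (9/4, 5/8)
2. V lies on line LB with LV:VB = 4:3 ⇒ V = (27/28, 15/56)
3. Q lies on line AP with AQ:QP = 1:4 ⇒ Q = (3/5, 1)
through V parallel to QP: direction (12/5, 0); meets YP at Z = (43/28, 15/56)
Z = Y + t·(P−Y) with t = 15/56

t = 15/56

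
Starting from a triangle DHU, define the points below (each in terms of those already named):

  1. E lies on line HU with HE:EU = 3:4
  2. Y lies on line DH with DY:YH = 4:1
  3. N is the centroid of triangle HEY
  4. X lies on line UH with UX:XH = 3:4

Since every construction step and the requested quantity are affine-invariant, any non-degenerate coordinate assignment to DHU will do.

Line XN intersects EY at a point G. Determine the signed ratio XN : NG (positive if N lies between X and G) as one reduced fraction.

XN:NG = -2

Set D = (0, 0), H = (1, 0), U = (0, 1); any affine frame gives the same invariant.
1. E lies on line HU with HE:EU = 3:4 ⇒ E = (4/7, 3/7)
2. Y lies on line DH with DY:YH = 4:1 ⇒ Y = (4/5, 0)
3. N is the centroid of triangle HEY ⇒ N = (83/105, 1/7)
4. X lies on line UH with UX:XH = 3:4 ⇒ X = (3/7, 4/7)
line XN meets EY at G = (64/105, 5/14)
N = X + t·(G−X) with t = 2, so XN:NG = 2:-1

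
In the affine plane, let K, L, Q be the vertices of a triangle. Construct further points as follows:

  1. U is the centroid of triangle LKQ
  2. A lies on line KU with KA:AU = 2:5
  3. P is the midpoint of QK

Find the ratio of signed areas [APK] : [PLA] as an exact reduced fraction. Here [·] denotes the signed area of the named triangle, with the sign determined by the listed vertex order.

Work in coordinates with K = (0, 0), L = (1, 0), Q = (0, 1).
1. U is the centroid of triangle LKQ ⇒ U = (1/3, 1/3)
2. A lies on line KU with KA:AU = 2:5 ⇒ A = (2/21, 2/21)
3. P is the midpoint of QK ⇒ P = (0, 1/2)
2·[APK] = 1/21, 2·[PLA] = -5/14
[APK]:[PLA] = 1/21:-5/14 = -2/15

[APK]:[PLA] = -2/15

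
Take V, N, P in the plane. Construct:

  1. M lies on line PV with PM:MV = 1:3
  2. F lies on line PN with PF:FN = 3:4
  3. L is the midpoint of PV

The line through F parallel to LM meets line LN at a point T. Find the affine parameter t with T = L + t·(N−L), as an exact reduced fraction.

Work in coordinates with V = (0, 0), N = (1, 0), P = (0, 1).
1. M lies on line PV with PM:MV = 1:3 ⇒ M = (0, 3/4)
2. F lies on line PN with PF:FN = 3:4 ⇒ F = (3/7, 4/7)
3. L is the midpoint of PV ⇒ L = (0, 1/2)
through F parallel to LM: direction (0, 1/4); meets LN at T = (3/7, 2/7)
T = L + t·(N−L) with t = 3/7

t = 3/7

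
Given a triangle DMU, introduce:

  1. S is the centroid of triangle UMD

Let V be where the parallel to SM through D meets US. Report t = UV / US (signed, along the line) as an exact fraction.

t = 2

Assign D = (0, 0), M = (1, 0), U = (0, 1) — the answer is frame-independent, so this choice is without loss of generality.
1. S is the centroid of triangle UMD ⇒ S = (1/3, 1/3)
through D parallel to SM: direction (2/3, -1/3); meets US at V = (2/3, -1/3)
V = U + t·(S−U) with t = 2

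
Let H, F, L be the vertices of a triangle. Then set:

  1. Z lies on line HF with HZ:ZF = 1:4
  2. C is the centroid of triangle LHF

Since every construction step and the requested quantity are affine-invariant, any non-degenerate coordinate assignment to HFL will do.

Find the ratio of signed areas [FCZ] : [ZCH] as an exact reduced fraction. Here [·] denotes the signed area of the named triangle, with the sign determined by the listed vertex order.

Work in coordinates with H = (0, 0), F = (1, 0), L = (0, 1).
1. Z lies on line HF with HZ:ZF = 1:4 ⇒ Z = (1/5, 0)
2. C is the centroid of triangle LHF ⇒ C = (1/3, 1/3)
2·[FCZ] = 4/15, 2·[ZCH] = 1/15
[FCZ]:[ZCH] = 4/15:1/15 = 4

[FCZ]:[ZCH] = 4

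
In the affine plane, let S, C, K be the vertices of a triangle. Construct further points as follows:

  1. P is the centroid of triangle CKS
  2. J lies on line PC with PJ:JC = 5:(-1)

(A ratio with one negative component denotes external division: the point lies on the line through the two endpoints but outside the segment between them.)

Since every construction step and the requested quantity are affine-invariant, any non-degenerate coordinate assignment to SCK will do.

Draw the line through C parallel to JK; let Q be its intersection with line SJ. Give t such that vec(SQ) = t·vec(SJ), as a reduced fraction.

t = 13/14

Assign S = (0, 0), C = (1, 0), K = (0, 1) — the answer is frame-independent, so this choice is without loss of generality.
1. P is the centroid of triangle CKS ⇒ P = (1/3, 1/3)
2. J lies on line PC with PJ:JC = 5:(-1) ⇒ J = (7/6, -1/12)
through C parallel to JK: direction (-7/6, 13/12); meets SJ at Q = (13/12, -13/168)
Q = S + t·(J−S) with t = 13/14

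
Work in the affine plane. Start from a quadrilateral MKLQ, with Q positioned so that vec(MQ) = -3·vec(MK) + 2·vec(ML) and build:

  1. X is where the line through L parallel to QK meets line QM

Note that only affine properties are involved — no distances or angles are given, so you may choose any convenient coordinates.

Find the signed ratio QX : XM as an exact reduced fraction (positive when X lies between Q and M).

Set M = (0, 0), K = (1, 0), L = (0, 1), Q = (-3, 2); any affine frame gives the same invariant.
1. X is where the line through L parallel to QK meets line QM ⇒ X = (-6, 4)
X = Q + t·(M−Q) with t = -1, so QX:XM = t:(1−t) = -1:2

QX:XM = -1/2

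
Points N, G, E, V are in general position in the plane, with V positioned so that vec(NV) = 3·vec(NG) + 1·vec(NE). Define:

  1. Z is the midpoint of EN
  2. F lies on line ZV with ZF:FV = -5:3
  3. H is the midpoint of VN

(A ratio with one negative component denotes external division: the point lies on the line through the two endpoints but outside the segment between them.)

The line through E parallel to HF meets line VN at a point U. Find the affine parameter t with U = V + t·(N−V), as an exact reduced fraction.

t = -5/3

Set N = (0, 0), G = (1, 0), E = (0, 1), V = (3, 1); any affine frame gives the same invariant.
1. Z is the midpoint of EN ⇒ Z = (0, 1/2)
2. F lies on line ZV with ZF:FV = -5:3 ⇒ F = (15/2, 7/4)
3. H is the midpoint of VN ⇒ H = (3/2, 1/2)
through E parallel to HF: direction (6, 5/4); meets VN at U = (8, 8/3)
U = V + t·(N−V) with t = -5/3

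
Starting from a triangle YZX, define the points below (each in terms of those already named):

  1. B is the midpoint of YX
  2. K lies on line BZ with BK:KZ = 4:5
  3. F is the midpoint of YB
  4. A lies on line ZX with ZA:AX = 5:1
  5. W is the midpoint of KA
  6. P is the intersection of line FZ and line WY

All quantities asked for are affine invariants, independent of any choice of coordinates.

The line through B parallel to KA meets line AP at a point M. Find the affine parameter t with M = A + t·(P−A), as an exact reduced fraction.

Set Y = (0, 0), Z = (1, 0), X = (0, 1); any affine frame gives the same invariant.
1. B is the midpoint of YX ⇒ B = (0, 1/2)
2. K lies on line BZ with BK:KZ = 4:5 ⇒ K = (4/9, 5/18)
3. F is the midpoint of YB ⇒ F = (0, 1/4)
4. A lies on line ZX with ZA:AX = 5:1 ⇒ A = (1/6, 5/6)
5. W is the midpoint of KA ⇒ W = (11/36, 5/9)
6. P is the intersection of line FZ and line WY ⇒ P = (11/91, 20/91)
through B parallel to KA: direction (-5/18, 5/9); meets AP at M = (19/154, 39/154)
M = A + t·(P−A) with t = 52/55

t = 52/55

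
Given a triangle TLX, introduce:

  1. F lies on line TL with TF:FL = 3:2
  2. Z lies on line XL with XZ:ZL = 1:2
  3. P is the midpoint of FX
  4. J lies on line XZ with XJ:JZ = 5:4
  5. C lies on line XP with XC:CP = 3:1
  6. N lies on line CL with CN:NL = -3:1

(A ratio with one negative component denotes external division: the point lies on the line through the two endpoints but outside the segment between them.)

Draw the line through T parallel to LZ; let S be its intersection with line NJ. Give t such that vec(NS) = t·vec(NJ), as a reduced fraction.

Choose coordinates T = (0, 0), L = (1, 0), X = (0, 1).
1. F lies on line TL with TF:FL = 3:2 ⇒ F = (3/5, 0)
2. Z lies on line XL with XZ:ZL = 1:2 ⇒ Z = (1/3, 2/3)
3. P is the midpoint of FX ⇒ P = (3/10, 1/2)
4. J lies on line XZ with XJ:JZ = 5:4 ⇒ J = (5/27, 22/27)
5. C lies on line XP with XC:CP = 3:1 ⇒ C = (9/40, 5/8)
6. N lies on line CL with CN:NL = -3:1 ⇒ N = (111/80, -5/16)
through T parallel to LZ: direction (-2/3, 2/3); meets NJ at S = (-2567/162, 2567/162)
S = N + t·(J−N) with t = 43/3

t = 43/3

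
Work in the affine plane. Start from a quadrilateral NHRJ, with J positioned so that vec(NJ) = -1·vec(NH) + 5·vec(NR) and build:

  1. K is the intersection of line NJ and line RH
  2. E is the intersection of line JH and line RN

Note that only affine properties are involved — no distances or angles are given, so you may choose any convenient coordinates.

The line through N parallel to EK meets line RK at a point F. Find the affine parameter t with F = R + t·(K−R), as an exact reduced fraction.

Set N = (0, 0), H = (1, 0), R = (0, 1), J = (-1, 5); any affine frame gives the same invariant.
1. K is the intersection of line NJ and line RH ⇒ K = (-1/4, 5/4)
2. E is the intersection of line JH and line RN ⇒ E = (0, 5/2)
through N parallel to EK: direction (-1/4, -5/4); meets RK at F = (1/6, 5/6)
F = R + t·(K−R) with t = -2/3

t = -2/3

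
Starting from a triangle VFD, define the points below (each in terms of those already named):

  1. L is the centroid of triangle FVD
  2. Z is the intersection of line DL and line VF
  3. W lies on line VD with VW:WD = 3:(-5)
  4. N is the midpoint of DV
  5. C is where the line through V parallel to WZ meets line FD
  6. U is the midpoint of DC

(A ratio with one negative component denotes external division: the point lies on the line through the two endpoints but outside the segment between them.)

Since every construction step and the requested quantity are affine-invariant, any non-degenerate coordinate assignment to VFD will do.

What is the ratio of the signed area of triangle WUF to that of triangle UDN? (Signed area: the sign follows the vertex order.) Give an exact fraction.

[WUF]:[UDN] = -35

Set V = (0, 0), F = (1, 0), D = (0, 1); any affine frame gives the same invariant.
1. L is the centroid of triangle FVD ⇒ L = (1/3, 1/3)
2. Z is the intersection of line DL and line VF ⇒ Z = (1/2, 0)
3. W lies on line VD with VW:WD = 3:(-5) ⇒ W = (0, -3/2)
4. N is the midpoint of DV ⇒ N = (0, 1/2)
5. C is where the line through V parallel to WZ meets line FD ⇒ C = (1/4, 3/4)
6. U is the midpoint of DC ⇒ U = (1/8, 7/8)
2·[WUF] = -35/16, 2·[UDN] = 1/16
[WUF]:[UDN] = -35/16:1/16 = -35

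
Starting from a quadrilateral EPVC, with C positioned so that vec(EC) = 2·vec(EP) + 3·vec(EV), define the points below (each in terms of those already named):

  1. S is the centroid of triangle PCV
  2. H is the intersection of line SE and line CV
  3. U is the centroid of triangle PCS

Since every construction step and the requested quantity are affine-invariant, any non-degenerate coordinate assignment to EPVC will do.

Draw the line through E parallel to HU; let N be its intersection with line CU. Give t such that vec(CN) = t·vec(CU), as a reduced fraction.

t = -1/8

Assign E = (0, 0), P = (1, 0), V = (0, 1), C = (2, 3) — the answer is frame-independent, so this choice is without loss of generality.
1. S is the centroid of triangle PCV ⇒ S = (1, 4/3)
2. H is the intersection of line SE and line CV ⇒ H = (3, 4)
3. U is the centroid of triangle PCS ⇒ U = (4/3, 13/9)
through E parallel to HU: direction (-5/3, -23/9); meets CU at N = (25/12, 115/36)
N = C + t·(U−C) with t = -1/8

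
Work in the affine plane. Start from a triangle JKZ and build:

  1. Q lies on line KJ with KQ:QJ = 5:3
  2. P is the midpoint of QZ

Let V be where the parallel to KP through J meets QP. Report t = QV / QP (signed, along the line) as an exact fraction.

t = -3/5

Work in coordinates with J = (0, 0), K = (1, 0), Z = (0, 1).
1. Q lies on line KJ with KQ:QJ = 5:3 ⇒ Q = (3/8, 0)
2. P is the midpoint of QZ ⇒ P = (3/16, 1/2)
through J parallel to KP: direction (-13/16, 1/2); meets QP at V = (39/80, -3/10)
V = Q + t·(P−Q) with t = -3/5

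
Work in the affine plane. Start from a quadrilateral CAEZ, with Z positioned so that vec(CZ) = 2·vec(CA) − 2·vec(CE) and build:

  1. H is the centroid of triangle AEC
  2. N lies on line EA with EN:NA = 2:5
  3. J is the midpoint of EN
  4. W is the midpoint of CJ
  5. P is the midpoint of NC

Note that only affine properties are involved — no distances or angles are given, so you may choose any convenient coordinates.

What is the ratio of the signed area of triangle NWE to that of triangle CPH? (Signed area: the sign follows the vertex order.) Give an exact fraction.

[NWE]:[CPH] = 2

Set C = (0, 0), A = (1, 0), E = (0, 1), Z = (2, -2); any affine frame gives the same invariant.
1. H is the centroid of triangle AEC ⇒ H = (1/3, 1/3)
2. N lies on line EA with EN:NA = 2:5 ⇒ N = (2/7, 5/7)
3. J is the midpoint of EN ⇒ J = (1/7, 6/7)
4. W is the midpoint of CJ ⇒ W = (1/14, 3/7)
5. P is the midpoint of NC ⇒ P = (1/7, 5/14)
2·[NWE] = -1/7, 2·[CPH] = -1/14
[NWE]:[CPH] = -1/7:-1/14 = 2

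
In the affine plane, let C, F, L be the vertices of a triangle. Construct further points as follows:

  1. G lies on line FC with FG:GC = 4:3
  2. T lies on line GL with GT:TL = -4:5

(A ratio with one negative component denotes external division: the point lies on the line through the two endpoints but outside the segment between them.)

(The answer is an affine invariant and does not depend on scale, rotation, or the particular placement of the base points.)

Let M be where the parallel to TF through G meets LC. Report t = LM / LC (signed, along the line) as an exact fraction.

Assign C = (0, 0), F = (1, 0), L = (0, 1) — the answer is frame-independent, so this choice is without loss of generality.
1. G lies on line FC with FG:GC = 4:3 ⇒ G = (3/7, 0)
2. T lies on line GL with GT:TL = -4:5 ⇒ T = (15/7, -4)
through G parallel to TF: direction (-8/7, 4); meets LC at M = (0, 3/2)
M = L + t·(C−L) with t = -1/2

t = -1/2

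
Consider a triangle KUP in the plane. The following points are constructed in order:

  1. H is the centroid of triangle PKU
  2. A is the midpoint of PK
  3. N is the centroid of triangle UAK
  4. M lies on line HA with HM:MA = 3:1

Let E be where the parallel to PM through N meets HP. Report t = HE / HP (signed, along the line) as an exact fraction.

t = 1/9

Choose coordinates K = (0, 0), U = (1, 0), P = (0, 1).
1. H is the centroid of triangle PKU ⇒ H = (1/3, 1/3)
2. A is the midpoint of PK ⇒ A = (0, 1/2)
3. N is the centroid of triangle UAK ⇒ N = (1/3, 1/6)
4. M lies on line HA with HM:MA = 3:1 ⇒ M = (1/12, 11/24)
through N parallel to PM: direction (1/12, -13/24); meets HP at E = (8/27, 11/27)
E = H + t·(P−H) with t = 1/9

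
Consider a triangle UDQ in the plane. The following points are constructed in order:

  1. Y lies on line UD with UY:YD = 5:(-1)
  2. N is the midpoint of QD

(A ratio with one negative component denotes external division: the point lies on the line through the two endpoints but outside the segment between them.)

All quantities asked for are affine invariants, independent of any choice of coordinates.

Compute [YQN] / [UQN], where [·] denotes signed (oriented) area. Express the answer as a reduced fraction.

Choose coordinates U = (0, 0), D = (1, 0), Q = (0, 1).
1. Y lies on line UD with UY:YD = 5:(-1) ⇒ Y = (5/4, 0)
2. N is the midpoint of QD ⇒ N = (1/2, 1/2)
2·[YQN] = 1/8, 2·[UQN] = -1/2
[YQN]:[UQN] = 1/8:-1/2 = -1/4

[YQN]:[UQN] = -1/4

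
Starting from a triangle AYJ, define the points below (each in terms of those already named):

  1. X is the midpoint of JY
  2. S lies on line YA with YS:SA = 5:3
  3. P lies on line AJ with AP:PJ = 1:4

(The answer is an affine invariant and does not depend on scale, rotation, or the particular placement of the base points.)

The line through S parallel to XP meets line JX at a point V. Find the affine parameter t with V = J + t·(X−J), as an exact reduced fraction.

t = 49/32

Assign A = (0, 0), Y = (1, 0), J = (0, 1) — the answer is frame-independent, so this choice is without loss of generality.
1. X is the midpoint of JY ⇒ X = (1/2, 1/2)
2. S lies on line YA with YS:SA = 5:3 ⇒ S = (3/8, 0)
3. P lies on line AJ with AP:PJ = 1:4 ⇒ P = (0, 1/5)
through S parallel to XP: direction (-1/2, -3/10); meets JX at V = (49/64, 15/64)
V = J + t·(X−J) with t = 49/32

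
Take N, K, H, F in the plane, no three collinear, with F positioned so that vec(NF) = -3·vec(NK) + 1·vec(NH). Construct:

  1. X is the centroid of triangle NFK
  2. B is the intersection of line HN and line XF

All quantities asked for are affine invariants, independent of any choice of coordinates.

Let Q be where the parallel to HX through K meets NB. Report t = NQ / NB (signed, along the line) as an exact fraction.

t = -7

Assign N = (0, 0), K = (1, 0), H = (0, 1), F = (-3, 1) — the answer is frame-independent, so this choice is without loss of generality.
1. X is the centroid of triangle NFK ⇒ X = (-2/3, 1/3)
2. B is the intersection of line HN and line XF ⇒ B = (0, 1/7)
through K parallel to HX: direction (-2/3, -2/3); meets NB at Q = (0, -1)
Q = N + t·(B−N) with t = -7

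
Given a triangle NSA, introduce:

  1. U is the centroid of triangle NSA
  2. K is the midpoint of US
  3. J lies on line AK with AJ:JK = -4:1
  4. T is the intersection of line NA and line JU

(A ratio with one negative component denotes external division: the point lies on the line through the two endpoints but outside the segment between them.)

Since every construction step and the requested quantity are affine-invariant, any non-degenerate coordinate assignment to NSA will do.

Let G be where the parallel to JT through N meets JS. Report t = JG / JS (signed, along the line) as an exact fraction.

t = -3

Choose coordinates N = (0, 0), S = (1, 0), A = (0, 1).
1. U is the centroid of triangle NSA ⇒ U = (1/3, 1/3)
2. K is the midpoint of US ⇒ K = (2/3, 1/6)
3. J lies on line AK with AJ:JK = -4:1 ⇒ J = (8/9, -1/9)
4. T is the intersection of line NA and line JU ⇒ T = (0, 3/5)
through N parallel to JT: direction (-8/9, 32/45); meets JS at G = (5/9, -4/9)
G = J + t·(S−J) with t = -3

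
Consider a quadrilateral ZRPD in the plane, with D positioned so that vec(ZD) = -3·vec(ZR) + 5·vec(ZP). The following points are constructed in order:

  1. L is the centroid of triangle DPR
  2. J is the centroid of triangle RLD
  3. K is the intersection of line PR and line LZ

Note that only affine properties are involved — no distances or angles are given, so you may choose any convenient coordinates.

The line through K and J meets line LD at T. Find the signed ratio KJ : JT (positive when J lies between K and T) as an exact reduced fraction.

Set Z = (0, 0), R = (1, 0), P = (0, 1), D = (-3, 5); any affine frame gives the same invariant.
1. L is the centroid of triangle DPR ⇒ L = (-2/3, 2)
2. J is the centroid of triangle RLD ⇒ J = (-8/9, 7/3)
3. K is the intersection of line PR and line LZ ⇒ K = (-1/2, 3/2)
line KJ meets LD at T = (-5/6, 31/14)
J = K + t·(T−K) with t = 7/6, so KJ:JT = 7/6:-1/6

KJ:JT = -7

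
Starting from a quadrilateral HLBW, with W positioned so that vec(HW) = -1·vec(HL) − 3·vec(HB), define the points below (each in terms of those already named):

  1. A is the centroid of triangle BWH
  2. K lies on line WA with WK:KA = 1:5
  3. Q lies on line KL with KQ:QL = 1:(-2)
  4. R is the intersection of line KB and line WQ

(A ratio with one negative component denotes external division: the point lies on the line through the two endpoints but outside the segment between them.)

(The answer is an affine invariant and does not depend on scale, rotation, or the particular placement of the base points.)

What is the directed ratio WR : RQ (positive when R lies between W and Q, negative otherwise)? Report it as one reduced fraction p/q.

Set H = (0, 0), L = (1, 0), B = (0, 1), W = (-1, -3); any affine frame gives the same invariant.
1. A is the centroid of triangle BWH ⇒ A = (-1/3, -2/3)
2. K lies on line WA with WK:KA = 1:5 ⇒ K = (-8/9, -47/18)
3. Q lies on line KL with KQ:QL = 1:(-2) ⇒ Q = (-25/9, -47/9)
4. R is the intersection of line KB and line WQ ⇒ R = (-44/45, -107/36)
R = W + t·(Q−W) with t = -1/80, so WR:RQ = t:(1−t) = -1/80:81/80

WR:RQ = -1/81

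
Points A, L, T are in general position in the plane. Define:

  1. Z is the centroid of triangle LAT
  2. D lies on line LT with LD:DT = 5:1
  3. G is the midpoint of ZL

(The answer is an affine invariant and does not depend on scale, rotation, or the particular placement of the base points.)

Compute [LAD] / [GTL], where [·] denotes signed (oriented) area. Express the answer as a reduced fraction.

[LAD]:[GTL] = 5

Choose coordinates A = (0, 0), L = (1, 0), T = (0, 1).
1. Z is the centroid of triangle LAT ⇒ Z = (1/3, 1/3)
2. D lies on line LT with LD:DT = 5:1 ⇒ D = (1/6, 5/6)
3. G is the midpoint of ZL ⇒ G = (2/3, 1/6)
2·[LAD] = -5/6, 2·[GTL] = -1/6
[LAD]:[GTL] = -5/6:-1/6 = 5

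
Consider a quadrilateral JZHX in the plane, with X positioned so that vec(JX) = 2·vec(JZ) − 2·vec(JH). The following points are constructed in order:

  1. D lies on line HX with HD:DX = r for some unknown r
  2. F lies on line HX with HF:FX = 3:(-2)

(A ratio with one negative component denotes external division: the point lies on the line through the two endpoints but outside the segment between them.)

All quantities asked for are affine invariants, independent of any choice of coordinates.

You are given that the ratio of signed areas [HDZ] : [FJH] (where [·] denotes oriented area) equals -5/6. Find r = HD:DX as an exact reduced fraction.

Choose coordinates J = (0, 0), Z = (1, 0), H = (0, 1), X = (2, -2).
1. With HD:DX = r, write λ = r/(r+1) so D = H + λ·(X−H); D is affine-linear in λ
2. F lies on line HX with HF:FX = 3:(-2) ⇒ F = (6, -8)
Every point depending on D is an affine combination of D and λ-independent points, so each such coordinate is linear in λ; the λ² term in each signed area is a multiple of (X−H)×(X−H) = 0, so 2·[HDZ] and 2·[FJH] are each linear in λ. Evaluating at λ=0 and λ=1:
  2·[HDZ] = λ,   2·[FJH] = -6
So [HDZ]:[FJH] = (λ) / (-6). Setting this equal to -5/6:
  λ = -5/6·(-6)  ⇒  λ = 5
Then r = λ/(1−λ) = (5)/(-4) = -5/4. Check: with r = -5/4, D = (10, -14) and [HDZ]:[FJH] = -5/6 as required.

r = -5/4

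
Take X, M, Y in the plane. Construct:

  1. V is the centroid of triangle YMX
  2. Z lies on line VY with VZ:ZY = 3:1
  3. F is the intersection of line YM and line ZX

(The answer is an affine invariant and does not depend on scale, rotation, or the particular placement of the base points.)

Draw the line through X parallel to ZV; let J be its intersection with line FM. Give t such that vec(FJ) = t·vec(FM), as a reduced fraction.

t = -6/5

Set X = (0, 0), M = (1, 0), Y = (0, 1); any affine frame gives the same invariant.
1. V is the centroid of triangle YMX ⇒ V = (1/3, 1/3)
2. Z lies on line VY with VZ:ZY = 3:1 ⇒ Z = (1/12, 5/6)
3. F is the intersection of line YM and line ZX ⇒ F = (1/11, 10/11)
through X parallel to ZV: direction (1/4, -1/2); meets FM at J = (-1, 2)
J = F + t·(M−F) with t = -6/5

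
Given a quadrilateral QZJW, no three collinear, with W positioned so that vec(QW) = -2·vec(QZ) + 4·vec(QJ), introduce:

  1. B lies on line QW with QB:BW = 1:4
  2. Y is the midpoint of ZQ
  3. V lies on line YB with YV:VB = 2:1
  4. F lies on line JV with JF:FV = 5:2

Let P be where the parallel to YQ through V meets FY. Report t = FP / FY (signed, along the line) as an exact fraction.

Assign Q = (0, 0), Z = (1, 0), J = (0, 1), W = (-2, 4) — the answer is frame-independent, so this choice is without loss of generality.
1. B lies on line QW with QB:BW = 1:4 ⇒ B = (-2/5, 4/5)
2. Y is the midpoint of ZQ ⇒ Y = (1/2, 0)
3. V lies on line YB with YV:VB = 2:1 ⇒ V = (-1/10, 8/15)
4. F lies on line JV with JF:FV = 5:2 ⇒ F = (-1/14, 2/3)
through V parallel to YQ: direction (-1/2, 0); meets FY at P = (3/70, 8/15)
P = F + t·(Y−F) with t = 1/5

t = 1/5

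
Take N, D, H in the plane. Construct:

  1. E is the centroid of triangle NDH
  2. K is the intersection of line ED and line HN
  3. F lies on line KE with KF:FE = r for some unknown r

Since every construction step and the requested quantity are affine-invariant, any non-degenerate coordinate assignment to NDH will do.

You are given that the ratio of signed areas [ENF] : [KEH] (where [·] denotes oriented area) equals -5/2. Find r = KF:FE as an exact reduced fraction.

r = -3/5

Choose coordinates N = (0, 0), D = (1, 0), H = (0, 1).
1. E is the centroid of triangle NDH ⇒ E = (1/3, 1/3)
2. K is the intersection of line ED and line HN ⇒ K = (0, 1/2)
3. With KF:FE = r, write λ = r/(r+1) so F = K + λ·(E−K); F is affine-linear in λ
Every point depending on F is an affine combination of F and λ-independent points, so each such coordinate is linear in λ; the λ² term in each signed area is a multiple of (E−K)×(E−K) = 0, so 2·[ENF] and 2·[KEH] are each linear in λ. Evaluating at λ=0 and λ=1:
  2·[ENF] = 1/6·λ − 1/6,   2·[KEH] = 1/6
So [ENF]:[KEH] = (1/6·λ − 1/6) / (1/6). Setting this equal to -5/2:
  1/6·λ − 1/6 = -5/2·(1/6)  ⇒  λ = -3/2
Then r = λ/(1−λ) = (-3/2)/(5/2) = -3/5. Check: with r = -3/5, F = (-1/2, 3/4) and [ENF]:[KEH] = -5/2 as required.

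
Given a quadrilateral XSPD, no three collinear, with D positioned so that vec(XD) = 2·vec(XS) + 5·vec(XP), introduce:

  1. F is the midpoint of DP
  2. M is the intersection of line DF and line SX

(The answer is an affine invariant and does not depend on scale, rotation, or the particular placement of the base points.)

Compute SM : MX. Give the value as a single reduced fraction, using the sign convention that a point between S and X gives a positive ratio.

Choose coordinates X = (0, 0), S = (1, 0), P = (0, 1), D = (2, 5).
1. F is the midpoint of DP ⇒ F = (1, 3)
2. M is the intersection of line DF and line SX ⇒ M = (-1/2, 0)
M = S + t·(X−S) with t = 3/2, so SM:MX = t:(1−t) = 3/2:-1/2

SM:MX = -3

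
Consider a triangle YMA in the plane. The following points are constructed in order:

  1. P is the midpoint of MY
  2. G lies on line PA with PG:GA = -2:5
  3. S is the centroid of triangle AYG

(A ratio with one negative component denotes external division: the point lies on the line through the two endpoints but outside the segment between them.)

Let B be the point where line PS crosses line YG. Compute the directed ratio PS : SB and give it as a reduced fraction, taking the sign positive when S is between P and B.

PS:SB = 1/5

Set Y = (0, 0), M = (1, 0), A = (0, 1); any affine frame gives the same invariant.
1. P is the midpoint of MY ⇒ P = (1/2, 0)
2. G lies on line PA with PG:GA = -2:5 ⇒ G = (5/6, -2/3)
3. S is the centroid of triangle AYG ⇒ S = (5/18, 1/9)
line PS meets YG at B = (-5/6, 2/3)
S = P + t·(B−P) with t = 1/6, so PS:SB = 1/6:5/6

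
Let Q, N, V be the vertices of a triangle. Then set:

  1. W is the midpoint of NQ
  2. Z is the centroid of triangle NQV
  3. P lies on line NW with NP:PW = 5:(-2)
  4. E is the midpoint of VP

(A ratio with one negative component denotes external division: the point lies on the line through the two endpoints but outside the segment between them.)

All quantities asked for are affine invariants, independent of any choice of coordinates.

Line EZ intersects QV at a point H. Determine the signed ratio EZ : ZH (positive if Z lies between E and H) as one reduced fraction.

EZ:ZH = -3/4

Choose coordinates Q = (0, 0), N = (1, 0), V = (0, 1).
1. W is the midpoint of NQ ⇒ W = (1/2, 0)
2. Z is the centroid of triangle NQV ⇒ Z = (1/3, 1/3)
3. P lies on line NW with NP:PW = 5:(-2) ⇒ P = (1/6, 0)
4. E is the midpoint of VP ⇒ E = (1/12, 1/2)
line EZ meets QV at H = (0, 5/9)
Z = E + t·(H−E) with t = -3, so EZ:ZH = -3:4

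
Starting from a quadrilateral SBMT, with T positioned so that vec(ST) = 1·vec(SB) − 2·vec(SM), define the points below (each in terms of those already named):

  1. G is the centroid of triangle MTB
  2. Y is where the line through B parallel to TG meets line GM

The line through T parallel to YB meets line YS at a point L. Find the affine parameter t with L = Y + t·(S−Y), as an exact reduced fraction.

Choose coordinates S = (0, 0), B = (1, 0), M = (0, 1), T = (1, -2).
1. G is the centroid of triangle MTB ⇒ G = (2/3, -1/3)
2. Y is where the line through B parallel to TG meets line GM ⇒ Y = (4/3, -5/3)
through T parallel to YB: direction (-1/3, 5/3); meets YS at L = (4/5, -1)
L = Y + t·(S−Y) with t = 2/5

t = 2/5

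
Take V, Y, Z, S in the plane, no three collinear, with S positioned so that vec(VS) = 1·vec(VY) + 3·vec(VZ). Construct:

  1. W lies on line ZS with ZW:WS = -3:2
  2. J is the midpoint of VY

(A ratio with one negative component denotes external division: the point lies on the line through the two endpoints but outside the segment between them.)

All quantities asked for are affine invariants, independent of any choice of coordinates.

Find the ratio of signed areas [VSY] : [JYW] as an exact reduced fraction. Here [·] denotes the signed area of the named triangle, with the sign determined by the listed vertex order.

Assign V = (0, 0), Y = (1, 0), Z = (0, 1), S = (1, 3) — the answer is frame-independent, so this choice is without loss of generality.
1. W lies on line ZS with ZW:WS = -3:2 ⇒ W = (3, 7)
2. J is the midpoint of VY ⇒ J = (1/2, 0)
2·[VSY] = -3, 2·[JYW] = 7/2
[VSY]:[JYW] = -3:7/2 = -6/7

[VSY]:[JYW] = -6/7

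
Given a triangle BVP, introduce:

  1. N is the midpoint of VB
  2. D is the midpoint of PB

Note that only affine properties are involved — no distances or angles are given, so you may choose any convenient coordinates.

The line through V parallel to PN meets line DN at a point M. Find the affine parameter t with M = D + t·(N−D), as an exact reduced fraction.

t = 3

Choose coordinates B = (0, 0), V = (1, 0), P = (0, 1).
1. N is the midpoint of VB ⇒ N = (1/2, 0)
2. D is the midpoint of PB ⇒ D = (0, 1/2)
through V parallel to PN: direction (1/2, -1); meets DN at M = (3/2, -1)
M = D + t·(N−D) with t = 3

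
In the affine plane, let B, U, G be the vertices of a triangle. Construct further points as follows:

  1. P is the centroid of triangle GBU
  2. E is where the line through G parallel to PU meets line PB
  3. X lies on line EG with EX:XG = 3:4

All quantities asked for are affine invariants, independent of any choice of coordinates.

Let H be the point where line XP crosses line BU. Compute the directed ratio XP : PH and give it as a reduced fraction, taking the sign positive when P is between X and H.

Choose coordinates B = (0, 0), U = (1, 0), G = (0, 1).
1. P is the centroid of triangle GBU ⇒ P = (1/3, 1/3)
2. E is where the line through G parallel to PU meets line PB ⇒ E = (2/3, 2/3)
3. X lies on line EG with EX:XG = 3:4 ⇒ X = (8/21, 17/21)
line XP meets BU at H = (3/10, 0)
P = X + t·(H−X) with t = 10/17, so XP:PH = 10/17:7/17

XP:PH = 10/7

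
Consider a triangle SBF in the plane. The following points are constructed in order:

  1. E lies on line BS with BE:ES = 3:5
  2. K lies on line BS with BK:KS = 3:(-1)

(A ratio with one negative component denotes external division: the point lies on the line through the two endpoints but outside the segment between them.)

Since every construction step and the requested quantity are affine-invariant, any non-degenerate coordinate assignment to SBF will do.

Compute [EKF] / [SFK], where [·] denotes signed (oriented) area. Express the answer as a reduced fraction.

[EKF]:[SFK] = -9/4

Set S = (0, 0), B = (1, 0), F = (0, 1); any affine frame gives the same invariant.
1. E lies on line BS with BE:ES = 3:5 ⇒ E = (5/8, 0)
2. K lies on line BS with BK:KS = 3:(-1) ⇒ K = (-1/2, 0)
2·[EKF] = -9/8, 2·[SFK] = 1/2
[EKF]:[SFK] = -9/8:1/2 = -9/4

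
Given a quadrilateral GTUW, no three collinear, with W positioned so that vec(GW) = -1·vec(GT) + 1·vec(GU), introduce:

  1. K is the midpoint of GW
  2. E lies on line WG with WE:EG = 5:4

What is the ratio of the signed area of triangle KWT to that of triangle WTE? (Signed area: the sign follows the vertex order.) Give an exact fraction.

Choose coordinates G = (0, 0), T = (1, 0), U = (0, 1), W = (-1, 1).
1. K is the midpoint of GW ⇒ K = (-1/2, 1/2)
2. E lies on line WG with WE:EG = 5:4 ⇒ E = (-4/9, 4/9)
2·[KWT] = -1/2, 2·[WTE] = -5/9
[KWT]:[WTE] = -1/2:-5/9 = 9/10

[KWT]:[WTE] = 9/10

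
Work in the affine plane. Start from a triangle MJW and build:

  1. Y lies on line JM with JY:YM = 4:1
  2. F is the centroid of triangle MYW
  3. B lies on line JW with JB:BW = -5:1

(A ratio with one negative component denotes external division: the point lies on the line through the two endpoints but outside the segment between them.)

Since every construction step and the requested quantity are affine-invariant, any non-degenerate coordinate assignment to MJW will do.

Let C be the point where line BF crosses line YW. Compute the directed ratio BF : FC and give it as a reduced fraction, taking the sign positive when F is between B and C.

BF:FC = 2

Work in coordinates with M = (0, 0), J = (1, 0), W = (0, 1).
1. Y lies on line JM with JY:YM = 4:1 ⇒ Y = (1/5, 0)
2. F is the centroid of triangle MYW ⇒ F = (1/15, 1/3)
3. B lies on line JW with JB:BW = -5:1 ⇒ B = (-1/4, 5/4)
line BF meets YW at C = (9/40, -1/8)
F = B + t·(C−B) with t = 2/3, so BF:FC = 2/3:1/3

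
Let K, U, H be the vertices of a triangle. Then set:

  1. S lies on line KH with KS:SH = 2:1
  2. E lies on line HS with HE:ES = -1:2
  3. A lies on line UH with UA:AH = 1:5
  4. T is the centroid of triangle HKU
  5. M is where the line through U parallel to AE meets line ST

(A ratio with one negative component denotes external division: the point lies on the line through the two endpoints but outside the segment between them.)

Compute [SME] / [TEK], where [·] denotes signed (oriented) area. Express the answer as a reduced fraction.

Work in coordinates with K = (0, 0), U = (1, 0), H = (0, 1).
1. S lies on line KH with KS:SH = 2:1 ⇒ S = (0, 2/3)
2. E lies on line HS with HE:ES = -1:2 ⇒ E = (0, 4/3)
3. A lies on line UH with UA:AH = 1:5 ⇒ A = (5/6, 1/6)
4. T is the centroid of triangle HKU ⇒ T = (1/3, 1/3)
5. M is where the line through U parallel to AE meets line ST ⇒ M = (11/6, -7/6)
2·[SME] = 11/9, 2·[TEK] = 4/9
[SME]:[TEK] = 11/9:4/9 = 11/4

[SME]:[TEK] = 11/4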